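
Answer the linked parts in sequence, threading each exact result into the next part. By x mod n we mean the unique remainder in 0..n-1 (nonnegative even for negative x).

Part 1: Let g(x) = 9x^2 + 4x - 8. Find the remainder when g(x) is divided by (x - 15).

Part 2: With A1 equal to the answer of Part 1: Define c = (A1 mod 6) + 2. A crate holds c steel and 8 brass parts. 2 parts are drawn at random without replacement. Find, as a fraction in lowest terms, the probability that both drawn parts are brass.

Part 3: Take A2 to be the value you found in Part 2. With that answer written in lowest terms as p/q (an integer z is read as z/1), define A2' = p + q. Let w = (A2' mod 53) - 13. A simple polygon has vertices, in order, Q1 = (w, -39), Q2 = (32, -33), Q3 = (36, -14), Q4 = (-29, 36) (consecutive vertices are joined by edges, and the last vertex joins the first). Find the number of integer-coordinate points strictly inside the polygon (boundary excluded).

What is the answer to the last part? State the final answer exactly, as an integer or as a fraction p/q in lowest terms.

1414

Part 1: remainder = value at the root: 9*(15)^2 + 4*(15)^1 - 8 = (2025) + (60) + (-8) = 2077; answer 2077
Part 2: A1 = 2077; c = 3; total draws C(11,2) = 55; favorable C(8,2) = 28; P = 28/55; answer 28/55
Part 3: A2 = 28/55; threaded value p + q = 83; w = 17; cross terms: (17*-33 - 32*-39)=687, (32*-14 - 36*-33)=740, (36*36 - -29*-14)=890, (-29*-39 - 17*36)=519; twice the area = |2836| = 2836; area = 1418; boundary points = 3 + 1 + 5 + 1 = 10; strictly interior points = area - boundary/2 + 1 = 1414; answer 1414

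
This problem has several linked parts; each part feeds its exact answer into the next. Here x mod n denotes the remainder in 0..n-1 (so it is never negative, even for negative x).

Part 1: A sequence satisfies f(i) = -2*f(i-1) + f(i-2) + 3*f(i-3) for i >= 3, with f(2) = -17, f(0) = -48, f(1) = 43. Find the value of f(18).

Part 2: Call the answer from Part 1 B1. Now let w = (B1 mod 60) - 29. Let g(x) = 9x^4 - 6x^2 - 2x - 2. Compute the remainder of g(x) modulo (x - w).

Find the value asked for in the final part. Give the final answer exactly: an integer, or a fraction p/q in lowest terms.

21327

Part 1: f(3) = -2*(-17) + 1*(43) + 3*(-48) = -67; iterating: f(3)=-67, f(4)=246, f(5)=-610, f(6)=1265, f(7)=-2402, f(8)=4239, f(9)=-7085, f(10)=11203, f(11)=-16774, f(12)=23496, f(13)=-30157, f(14)=33488, f(15)=-26645, f(16)=-3693, f(17)=81205, f(18)=-246038; answer -246038
Part 2: B1 = -246038; w = -7; remainder = value at the root: 9*(-7)^4 - 6*(-7)^2 - 2*(-7)^1 - 2 = (21609) + (-294) + (14) + (-2) = 21327; answer 21327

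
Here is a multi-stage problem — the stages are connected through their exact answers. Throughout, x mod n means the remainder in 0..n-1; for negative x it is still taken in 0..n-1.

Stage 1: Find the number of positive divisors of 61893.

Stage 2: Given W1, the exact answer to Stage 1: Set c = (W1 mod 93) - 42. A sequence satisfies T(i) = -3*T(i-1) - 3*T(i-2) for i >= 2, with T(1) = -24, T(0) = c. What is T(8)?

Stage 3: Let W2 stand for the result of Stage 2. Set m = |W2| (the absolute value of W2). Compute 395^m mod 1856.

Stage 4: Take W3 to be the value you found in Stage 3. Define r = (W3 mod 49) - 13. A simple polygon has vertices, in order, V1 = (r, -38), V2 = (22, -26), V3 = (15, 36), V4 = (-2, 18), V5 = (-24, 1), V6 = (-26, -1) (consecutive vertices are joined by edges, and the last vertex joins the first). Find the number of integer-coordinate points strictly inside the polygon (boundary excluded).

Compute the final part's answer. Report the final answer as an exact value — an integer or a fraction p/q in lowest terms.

Stage 1: 61893 = 3^2 * 13 * 23^2; number of divisors = (2+1) * (1+1) * (2+1) = 18; answer 18
Stage 2: W1 = 18; c = -24; T(2) = -3*(-24) - 3*(-24) = 144; iterating: T(2)=144, T(3)=-360, T(4)=648, T(5)=-864, T(6)=648, T(7)=648, T(8)=-3888; answer -3888
Stage 3: W2 = -3888; m = 3888; squarings mod 1856: 395^1=395, 395^2=121, 395^4=1649, 395^8=161, 395^16=1793, 395^32=257, 395^64=1089, 395^128=1793, 395^256=257, 395^512=1089, 395^1024=1793, 395^2048=257; 395^3888 = 395^16 * 395^32 * 395^256 * 395^512 * 395^1024 * 395^2048 = 65 (mod 1856); answer 65
Stage 4: W3 = 65; r = 3; cross terms: (3*-26 - 22*-38)=758, (22*36 - 15*-26)=1182, (15*18 - -2*36)=342, (-2*1 - -24*18)=430, (-24*-1 - -26*1)=50, (-26*-38 - 3*-1)=991; twice the area = |3753| = 3753; area = 3753/2; boundary points = 1 + 1 + 1 + 1 + 2 + 1 = 7; strictly interior points = area - boundary/2 + 1 = 1874; answer 1874

1874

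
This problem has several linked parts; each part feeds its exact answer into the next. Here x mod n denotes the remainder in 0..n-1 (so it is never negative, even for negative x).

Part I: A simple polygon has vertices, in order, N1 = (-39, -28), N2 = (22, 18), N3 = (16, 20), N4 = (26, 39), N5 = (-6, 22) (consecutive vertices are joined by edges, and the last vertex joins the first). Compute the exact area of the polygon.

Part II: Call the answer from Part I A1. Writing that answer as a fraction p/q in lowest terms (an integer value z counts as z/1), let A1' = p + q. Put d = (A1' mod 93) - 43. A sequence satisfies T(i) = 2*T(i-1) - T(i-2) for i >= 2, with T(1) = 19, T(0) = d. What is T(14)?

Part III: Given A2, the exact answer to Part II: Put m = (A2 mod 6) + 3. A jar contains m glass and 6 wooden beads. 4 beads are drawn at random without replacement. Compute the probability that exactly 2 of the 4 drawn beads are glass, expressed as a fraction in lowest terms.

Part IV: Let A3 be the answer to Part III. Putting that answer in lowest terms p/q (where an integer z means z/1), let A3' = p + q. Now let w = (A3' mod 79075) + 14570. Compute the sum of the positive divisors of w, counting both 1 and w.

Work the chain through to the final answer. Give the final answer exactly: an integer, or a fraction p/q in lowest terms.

36288

Part I: cross terms: (-39*18 - 22*-28)=-86, (22*20 - 16*18)=152, (16*39 - 26*20)=104, (26*22 - -6*39)=806, (-6*-28 - -39*22)=1026; twice the area = |2002| = 2002; area = 1001; answer 1001
Part II: A1 = 1001; threaded value p + q = 1002; d = 29; T(2) = 2*(19) - 1*(29) = 9; iterating: T(2)=9, T(3)=-1, T(4)=-11, T(5)=-21, T(6)=-31, T(7)=-41, T(8)=-51, T(9)=-61, T(10)=-71, T(11)=-81, T(12)=-91, T(13)=-101, T(14)=-111; answer -111
Part III: A2 = -111; m = 6; total draws C(12,4) = 495; favorable C(6,2)*C(6,2) = 225; P = 5/11; answer 5/11
Part IV: A3 = 5/11; threaded value p + q = 16; w = 14586; 14586 = 2 * 3 * 11 * 13 * 17; sigma = (1 + 2) * (1 + 3) * (1 + 11) * (1 + 13) * (1 + 17) = 3 * 4 * 12 * 14 * 18 = 36288; answer 36288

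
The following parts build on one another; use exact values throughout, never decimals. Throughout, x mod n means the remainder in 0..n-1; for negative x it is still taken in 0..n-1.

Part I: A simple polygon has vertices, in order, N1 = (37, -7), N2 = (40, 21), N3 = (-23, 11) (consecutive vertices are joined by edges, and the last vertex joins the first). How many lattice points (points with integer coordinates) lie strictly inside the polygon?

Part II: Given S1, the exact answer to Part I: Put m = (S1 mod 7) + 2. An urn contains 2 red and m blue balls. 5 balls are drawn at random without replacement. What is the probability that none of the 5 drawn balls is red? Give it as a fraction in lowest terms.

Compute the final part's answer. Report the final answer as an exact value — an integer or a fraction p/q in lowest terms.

1/21

Part I: cross terms: (37*21 - 40*-7)=1057, (40*11 - -23*21)=923, (-23*-7 - 37*11)=-246; twice the area = |1734| = 1734; area = 867; boundary points = 1 + 1 + 6 = 8; strictly interior points = area - boundary/2 + 1 = 864; answer 864
Part II: S1 = 864; m = 5; total draws C(7,5) = 21; favorable C(5,5) = 1; P = 1/21; answer 1/21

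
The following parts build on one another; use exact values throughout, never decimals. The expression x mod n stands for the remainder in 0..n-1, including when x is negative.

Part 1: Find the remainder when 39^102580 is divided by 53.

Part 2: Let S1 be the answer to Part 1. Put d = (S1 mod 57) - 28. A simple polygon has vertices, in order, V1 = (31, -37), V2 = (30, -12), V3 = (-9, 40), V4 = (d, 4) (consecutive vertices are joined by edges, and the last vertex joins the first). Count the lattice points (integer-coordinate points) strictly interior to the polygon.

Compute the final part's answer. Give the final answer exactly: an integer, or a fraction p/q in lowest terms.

Part 1: squarings mod 53: 39^1=39, 39^2=37, 39^4=44, 39^8=28, 39^16=42, 39^32=15, 39^64=13, 39^128=10, 39^256=47, 39^512=36, 39^1024=24, 39^2048=46, 39^4096=49, 39^8192=16, 39^16384=44, 39^32768=28, 39^65536=42; 39^102580 = 39^4 * 39^16 * 39^32 * 39^128 * 39^4096 * 39^32768 * 39^65536 = 24 (mod 53); answer 24
Part 2: S1 = 24; d = -4; cross terms: (31*-12 - 30*-37)=738, (30*40 - -9*-12)=1092, (-9*4 - -4*40)=124, (-4*-37 - 31*4)=24; twice the area = |1978| = 1978; area = 989; boundary points = 1 + 13 + 1 + 1 = 16; strictly interior points = area - boundary/2 + 1 = 982; answer 982

982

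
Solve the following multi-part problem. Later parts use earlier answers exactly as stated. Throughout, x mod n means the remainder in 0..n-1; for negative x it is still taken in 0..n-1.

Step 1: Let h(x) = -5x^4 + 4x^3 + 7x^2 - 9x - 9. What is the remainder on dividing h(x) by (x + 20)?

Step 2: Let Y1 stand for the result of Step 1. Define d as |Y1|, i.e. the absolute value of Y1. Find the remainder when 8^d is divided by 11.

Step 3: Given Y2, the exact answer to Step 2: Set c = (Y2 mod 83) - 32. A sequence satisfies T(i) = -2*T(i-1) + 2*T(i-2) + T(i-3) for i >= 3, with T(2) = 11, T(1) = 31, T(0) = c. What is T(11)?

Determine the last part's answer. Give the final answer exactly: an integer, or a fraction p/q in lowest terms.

Step 1: remainder = value at the root: -5*(-20)^4 + 4*(-20)^3 + 7*(-20)^2 - 9*(-20)^1 - 9 = (-800000) + (-32000) + (2800) + (180) + (-9) = -829029; answer -829029
Step 2: Y1 = -829029; d = 829029; squarings mod 11: 8^1=8, 8^2=9, 8^4=4, 8^8=5, 8^16=3, 8^32=9, 8^64=4, 8^128=5, 8^256=3, 8^512=9, 8^1024=4, 8^2048=5, 8^4096=3, 8^8192=9, 8^16384=4, 8^32768=5, 8^65536=3, 8^131072=9, 8^262144=4, 8^524288=5; 8^829029 = 8^1 * 8^4 * 8^32 * 8^64 * 8^512 * 8^1024 * 8^8192 * 8^32768 * 8^262144 * 8^524288 = 7 (mod 11); answer 7
Step 3: Y2 = 7; c = -25; T(3) = -2*(11) + 2*(31) + 1*(-25) = 15; iterating: T(3)=15, T(4)=23, T(5)=-5, T(6)=71, T(7)=-129, T(8)=395, T(9)=-977, T(10)=2615, T(11)=-6789; answer -6789

-6789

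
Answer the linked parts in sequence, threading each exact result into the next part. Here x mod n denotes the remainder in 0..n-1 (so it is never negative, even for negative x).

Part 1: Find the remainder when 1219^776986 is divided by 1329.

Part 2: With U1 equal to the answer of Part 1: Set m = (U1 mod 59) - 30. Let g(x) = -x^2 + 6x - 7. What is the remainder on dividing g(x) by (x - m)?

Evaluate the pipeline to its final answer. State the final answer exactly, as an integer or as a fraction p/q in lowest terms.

Part 1: squarings mod 1329: 1219^1=1219, 1219^2=139, 1219^4=715, 1219^8=889, 1219^16=895, 1219^32=967, 1219^64=802, 1219^128=1297, 1219^256=1024, 1219^512=1324, 1219^1024=25, 1219^2048=625, 1219^4096=1228, 1219^8192=898, 1219^16384=1030, 1219^32768=358, 1219^65536=580, 1219^131072=163, 1219^262144=1318, 1219^524288=121; 1219^776986 = 1219^2 * 1219^8 * 1219^16 * 1219^256 * 1219^512 * 1219^2048 * 1219^4096 * 1219^16384 * 1219^32768 * 1219^65536 * 1219^131072 * 1219^524288 = 928 (mod 1329); answer 928
Part 2: U1 = 928; m = 13; remainder = value at the root: -1*(13)^2 + 6*(13)^1 - 7 = (-169) + (78) + (-7) = -98; answer -98

-98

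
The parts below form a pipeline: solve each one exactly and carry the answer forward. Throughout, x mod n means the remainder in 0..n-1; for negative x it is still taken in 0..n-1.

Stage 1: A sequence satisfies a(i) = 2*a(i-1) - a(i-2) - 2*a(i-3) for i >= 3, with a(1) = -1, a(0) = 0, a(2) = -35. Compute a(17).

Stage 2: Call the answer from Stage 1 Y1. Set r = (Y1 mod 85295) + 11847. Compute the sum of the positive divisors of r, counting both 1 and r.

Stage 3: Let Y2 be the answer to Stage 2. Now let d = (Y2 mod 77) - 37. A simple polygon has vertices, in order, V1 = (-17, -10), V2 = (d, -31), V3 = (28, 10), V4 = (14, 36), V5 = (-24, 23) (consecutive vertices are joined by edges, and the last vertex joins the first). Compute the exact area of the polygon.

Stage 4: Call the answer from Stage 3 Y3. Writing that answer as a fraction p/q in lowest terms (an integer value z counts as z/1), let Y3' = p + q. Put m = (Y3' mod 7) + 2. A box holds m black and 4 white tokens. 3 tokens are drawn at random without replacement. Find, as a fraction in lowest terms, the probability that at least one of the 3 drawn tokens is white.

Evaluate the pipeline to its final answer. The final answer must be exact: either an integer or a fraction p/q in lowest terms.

Stage 1: a(3) = 2*(-35) - 1*(-1) - 2*(0) = -69; iterating: a(3)=-69, a(4)=-101, a(5)=-63, a(6)=113, a(7)=491, a(8)=995, a(9)=1273, a(10)=569, a(11)=-2125, a(12)=-7365, a(13)=-13743, a(14)=-15871, a(15)=-3269, a(16)=36819, a(17)=108649; answer 108649
Stage 2: Y1 = 108649; r = 35201; 35201 is prime, so its only divisors are 1 and 35201; sigma = 1 + 35201 = 35202; answer 35202
Stage 3: Y2 = 35202; d = -24; cross terms: (-17*-31 - -24*-10)=287, (-24*10 - 28*-31)=628, (28*36 - 14*10)=868, (14*23 - -24*36)=1186, (-24*-10 - -17*23)=631; twice the area = |3600| = 3600; area = 1800; answer 1800
Stage 4: Y3 = 1800; threaded value p + q = 1801; m = 4; total draws C(8,3) = 56; complement C(4,3) = 4; favorable 56 - 4 = 52; P = 13/14; answer 13/14

13/14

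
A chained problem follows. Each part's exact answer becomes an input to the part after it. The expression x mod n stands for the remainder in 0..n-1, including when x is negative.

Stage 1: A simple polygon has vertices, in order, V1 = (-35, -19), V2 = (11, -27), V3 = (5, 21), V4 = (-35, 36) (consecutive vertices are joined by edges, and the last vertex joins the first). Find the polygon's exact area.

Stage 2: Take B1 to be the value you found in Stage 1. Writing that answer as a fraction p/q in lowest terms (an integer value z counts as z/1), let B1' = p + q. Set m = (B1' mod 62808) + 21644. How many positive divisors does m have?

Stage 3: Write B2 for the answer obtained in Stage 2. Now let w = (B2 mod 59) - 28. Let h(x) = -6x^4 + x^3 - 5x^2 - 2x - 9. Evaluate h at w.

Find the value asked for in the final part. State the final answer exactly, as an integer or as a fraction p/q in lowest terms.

Stage 1: cross terms: (-35*-27 - 11*-19)=1154, (11*21 - 5*-27)=366, (5*36 - -35*21)=915, (-35*-19 - -35*36)=1925; twice the area = |4360| = 4360; area = 2180; answer 2180
Stage 2: B1 = 2180; threaded value p + q = 2181; m = 23825; 23825 = 5^2 * 953; number of divisors = (2+1) * (1+1) = 6; answer 6
Stage 3: B2 = 6; w = -22; -6*(-22)^4 + 1*(-22)^3 - 5*(-22)^2 - 2*(-22)^1 - 9 = (-1405536) + (-10648) + (-2420) + (44) + (-9) = -1418569; answer -1418569

-1418569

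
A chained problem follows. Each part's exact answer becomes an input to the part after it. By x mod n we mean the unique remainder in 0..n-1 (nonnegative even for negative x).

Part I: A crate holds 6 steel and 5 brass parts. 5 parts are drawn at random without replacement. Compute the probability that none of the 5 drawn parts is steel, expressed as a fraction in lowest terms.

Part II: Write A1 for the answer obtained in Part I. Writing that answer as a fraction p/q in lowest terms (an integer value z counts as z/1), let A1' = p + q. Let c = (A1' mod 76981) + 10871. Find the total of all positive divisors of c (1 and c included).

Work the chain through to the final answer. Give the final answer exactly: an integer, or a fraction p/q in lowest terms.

Part I: total draws C(11,5) = 462; favorable C(5,5) = 1; P = 1/462; answer 1/462
Part II: A1 = 1/462; threaded value p + q = 463; c = 11334; 11334 = 2 * 3 * 1889; sigma = (1 + 2) * (1 + 3) * (1 + 1889) = 3 * 4 * 1890 = 22680; answer 22680

22680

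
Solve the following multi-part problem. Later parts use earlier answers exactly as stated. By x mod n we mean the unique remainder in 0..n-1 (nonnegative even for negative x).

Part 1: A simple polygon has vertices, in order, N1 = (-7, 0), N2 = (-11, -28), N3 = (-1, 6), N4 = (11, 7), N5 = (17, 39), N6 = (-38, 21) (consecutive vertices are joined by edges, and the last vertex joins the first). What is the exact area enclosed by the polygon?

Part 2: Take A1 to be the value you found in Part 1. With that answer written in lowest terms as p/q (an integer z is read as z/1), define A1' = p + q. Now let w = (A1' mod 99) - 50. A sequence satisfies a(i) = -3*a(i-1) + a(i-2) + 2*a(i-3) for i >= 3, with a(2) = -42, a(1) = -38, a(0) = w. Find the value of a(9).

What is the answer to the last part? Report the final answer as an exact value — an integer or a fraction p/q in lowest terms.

Part 1: cross terms: (-7*-28 - -11*0)=196, (-11*6 - -1*-28)=-94, (-1*7 - 11*6)=-73, (11*39 - 17*7)=310, (17*21 - -38*39)=1839, (-38*0 - -7*21)=147; twice the area = |2325| = 2325; area = 2325/2; answer 2325/2
Part 2: A1 = 2325/2; threaded value p + q = 2327; w = 0; a(3) = -3*(-42) + 1*(-38) + 2*(0) = 88; iterating: a(3)=88, a(4)=-382, a(5)=1150, a(6)=-3656, a(7)=11354, a(8)=-35418, a(9)=110296; answer 110296

110296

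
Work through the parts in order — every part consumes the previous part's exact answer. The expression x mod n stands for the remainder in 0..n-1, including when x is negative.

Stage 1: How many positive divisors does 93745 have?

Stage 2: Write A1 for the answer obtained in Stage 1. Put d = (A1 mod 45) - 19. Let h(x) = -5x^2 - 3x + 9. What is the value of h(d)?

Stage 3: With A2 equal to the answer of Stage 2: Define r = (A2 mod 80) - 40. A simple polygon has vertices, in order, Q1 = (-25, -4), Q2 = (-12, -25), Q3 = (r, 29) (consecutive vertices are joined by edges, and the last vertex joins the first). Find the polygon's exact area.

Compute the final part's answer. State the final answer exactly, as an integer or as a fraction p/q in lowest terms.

1143/2

Stage 1: 93745 = 5 * 18749; number of divisors = (1+1) * (1+1) = 4; answer 4
Stage 2: A1 = 4; d = -15; -5*(-15)^2 - 3*(-15)^1 + 9 = (-1125) + (45) + (9) = -1071; answer -1071
Stage 3: A2 = -1071; r = 9; cross terms: (-25*-25 - -12*-4)=577, (-12*29 - 9*-25)=-123, (9*-4 - -25*29)=689; twice the area = |1143| = 1143; area = 1143/2; answer 1143/2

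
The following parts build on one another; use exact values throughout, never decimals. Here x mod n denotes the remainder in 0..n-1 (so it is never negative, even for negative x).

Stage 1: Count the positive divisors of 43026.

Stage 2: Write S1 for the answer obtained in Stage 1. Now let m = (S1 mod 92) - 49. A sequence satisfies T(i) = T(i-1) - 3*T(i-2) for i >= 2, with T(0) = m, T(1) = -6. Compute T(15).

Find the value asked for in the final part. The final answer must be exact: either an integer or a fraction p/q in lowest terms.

-111129

Stage 1: 43026 = 2 * 3 * 71 * 101; number of divisors = (1+1) * (1+1) * (1+1) * (1+1) = 16; answer 16
Stage 2: S1 = 16; m = -33; T(2) = 1*(-6) - 3*(-33) = 93; iterating: T(2)=93, T(3)=111, T(4)=-168, T(5)=-501, T(6)=3, T(7)=1506, T(8)=1497, T(9)=-3021, T(10)=-7512, T(11)=1551, T(12)=24087, T(13)=19434, T(14)=-52827, T(15)=-111129; answer -111129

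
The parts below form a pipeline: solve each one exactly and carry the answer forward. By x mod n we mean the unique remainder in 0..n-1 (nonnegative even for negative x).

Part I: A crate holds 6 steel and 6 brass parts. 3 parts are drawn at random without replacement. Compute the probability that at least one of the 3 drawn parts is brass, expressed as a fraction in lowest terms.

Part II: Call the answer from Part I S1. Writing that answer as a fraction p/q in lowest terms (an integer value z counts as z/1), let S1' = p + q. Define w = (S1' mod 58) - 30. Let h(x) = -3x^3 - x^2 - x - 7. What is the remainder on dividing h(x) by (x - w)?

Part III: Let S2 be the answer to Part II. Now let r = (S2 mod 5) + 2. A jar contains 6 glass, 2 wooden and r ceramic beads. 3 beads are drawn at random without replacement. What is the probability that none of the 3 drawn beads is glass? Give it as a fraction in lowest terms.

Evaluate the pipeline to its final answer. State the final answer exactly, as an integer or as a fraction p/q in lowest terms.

35/286

Part I: total draws C(12,3) = 220; complement C(6,3) = 20; favorable 220 - 20 = 200; P = 10/11; answer 10/11
Part II: S1 = 10/11; threaded value p + q = 21; w = -9; remainder = value at the root: -3*(-9)^3 - 1*(-9)^2 - 1*(-9)^1 - 7 = (2187) + (-81) + (9) + (-7) = 2108; answer 2108
Part III: S2 = 2108; r = 5; total draws C(13,3) = 286; favorable C(7,3) = 35; P = 35/286; answer 35/286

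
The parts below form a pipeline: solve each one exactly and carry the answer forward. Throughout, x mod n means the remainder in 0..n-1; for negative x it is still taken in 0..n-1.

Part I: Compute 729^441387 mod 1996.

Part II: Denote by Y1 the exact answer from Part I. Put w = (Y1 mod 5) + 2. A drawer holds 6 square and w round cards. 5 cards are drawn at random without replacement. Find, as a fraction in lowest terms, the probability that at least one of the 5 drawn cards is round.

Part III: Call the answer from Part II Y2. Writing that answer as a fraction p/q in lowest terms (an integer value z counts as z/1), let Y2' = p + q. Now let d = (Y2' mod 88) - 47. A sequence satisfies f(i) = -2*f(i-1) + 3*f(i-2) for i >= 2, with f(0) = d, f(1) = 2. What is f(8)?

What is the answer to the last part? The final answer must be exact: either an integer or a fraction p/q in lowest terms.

6566

Part I: squarings mod 1996: 729^1=729, 729^2=505, 729^4=1533, 729^8=797, 729^16=481, 729^32=1821, 729^64=685, 729^128=165, 729^256=1277, 729^512=1993, 729^1024=9, 729^2048=81, 729^4096=573, 729^8192=985, 729^16384=169, 729^32768=617, 729^65536=1449, 729^131072=1805, 729^262144=553; 729^441387 = 729^1 * 729^2 * 729^8 * 729^32 * 729^1024 * 729^2048 * 729^4096 * 729^8192 * 729^32768 * 729^131072 * 729^262144 = 905 (mod 1996); answer 905
Part II: Y1 = 905; w = 2; total draws C(8,5) = 56; complement C(6,5) = 6; favorable 56 - 6 = 50; P = 25/28; answer 25/28
Part III: Y2 = 25/28; threaded value p + q = 53; d = 6; f(2) = -2*(2) + 3*(6) = 14; iterating: f(2)=14, f(3)=-22, f(4)=86, f(5)=-238, f(6)=734, f(7)=-2182, f(8)=6566; answer 6566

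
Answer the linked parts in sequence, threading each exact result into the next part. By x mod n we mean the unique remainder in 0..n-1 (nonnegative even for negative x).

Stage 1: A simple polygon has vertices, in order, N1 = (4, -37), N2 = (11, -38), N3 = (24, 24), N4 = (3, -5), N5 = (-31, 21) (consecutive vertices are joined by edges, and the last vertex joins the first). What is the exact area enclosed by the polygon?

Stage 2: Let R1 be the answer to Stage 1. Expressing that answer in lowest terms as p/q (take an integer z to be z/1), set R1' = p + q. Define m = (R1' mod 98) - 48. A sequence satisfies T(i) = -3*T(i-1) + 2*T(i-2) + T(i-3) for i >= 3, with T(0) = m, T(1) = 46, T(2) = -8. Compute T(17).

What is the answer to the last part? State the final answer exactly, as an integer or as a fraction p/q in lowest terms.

3099084976

Stage 1: cross terms: (4*-38 - 11*-37)=255, (11*24 - 24*-38)=1176, (24*-5 - 3*24)=-192, (3*21 - -31*-5)=-92, (-31*-37 - 4*21)=1063; twice the area = |2210| = 2210; area = 1105; answer 1105
Stage 2: R1 = 1105; threaded value p + q = 1106; m = -20; T(3) = -3*(-8) + 2*(46) + 1*(-20) = 96; iterating: T(3)=96, T(4)=-258, T(5)=958, T(6)=-3294, T(7)=11540, T(8)=-40250, T(9)=140536, T(10)=-490568, T(11)=1712526, T(12)=-5978178, T(13)=20869018, T(14)=-72850884, T(15)=254312510, T(16)=-887770280, T(17)=3099084976; answer 3099084976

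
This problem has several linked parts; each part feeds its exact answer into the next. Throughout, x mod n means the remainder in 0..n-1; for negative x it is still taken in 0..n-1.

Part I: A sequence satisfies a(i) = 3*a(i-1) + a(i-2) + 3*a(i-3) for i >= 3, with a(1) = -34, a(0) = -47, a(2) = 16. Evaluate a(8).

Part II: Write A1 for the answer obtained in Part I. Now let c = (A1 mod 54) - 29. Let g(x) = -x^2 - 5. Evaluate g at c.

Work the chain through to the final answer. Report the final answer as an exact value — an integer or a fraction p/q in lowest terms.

-21

Part I: a(3) = 3*(16) + 1*(-34) + 3*(-47) = -127; iterating: a(3)=-127, a(4)=-467, a(5)=-1480, a(6)=-5288, a(7)=-18745, a(8)=-65963; answer -65963
Part II: A1 = -65963; c = -4; -1*(-4)^2 - 5 = (-16) + (-5) = -21; answer -21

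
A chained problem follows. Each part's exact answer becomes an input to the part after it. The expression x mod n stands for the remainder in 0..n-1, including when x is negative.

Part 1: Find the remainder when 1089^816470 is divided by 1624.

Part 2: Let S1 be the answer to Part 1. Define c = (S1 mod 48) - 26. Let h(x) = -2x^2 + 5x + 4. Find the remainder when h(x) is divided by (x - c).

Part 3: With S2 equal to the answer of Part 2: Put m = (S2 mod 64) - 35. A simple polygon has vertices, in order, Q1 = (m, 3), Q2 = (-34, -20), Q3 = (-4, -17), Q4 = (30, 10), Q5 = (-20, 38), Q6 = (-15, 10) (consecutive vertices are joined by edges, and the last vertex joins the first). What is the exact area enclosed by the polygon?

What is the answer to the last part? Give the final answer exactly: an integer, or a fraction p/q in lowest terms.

3635/2

Part 1: squarings mod 1624: 1089^1=1089, 1089^2=401, 1089^4=25, 1089^8=625, 1089^16=865, 1089^32=1185, 1089^64=1089, 1089^128=401, 1089^256=25, 1089^512=625, 1089^1024=865, 1089^2048=1185, 1089^4096=1089, 1089^8192=401, 1089^16384=25, 1089^32768=625, 1089^65536=865, 1089^131072=1185, 1089^262144=1089, 1089^524288=401; 1089^816470 = 1089^2 * 1089^4 * 1089^16 * 1089^64 * 1089^256 * 1089^1024 * 1089^4096 * 1089^8192 * 1089^16384 * 1089^262144 * 1089^524288 = 1185 (mod 1624); answer 1185
Part 2: S1 = 1185; c = 7; remainder = value at the root: -2*(7)^2 + 5*(7)^1 + 4 = (-98) + (35) + (4) = -59; answer -59
Part 3: S2 = -59; m = -30; cross terms: (-30*-20 - -34*3)=702, (-34*-17 - -4*-20)=498, (-4*10 - 30*-17)=470, (30*38 - -20*10)=1340, (-20*10 - -15*38)=370, (-15*3 - -30*10)=255; twice the area = |3635| = 3635; area = 3635/2; answer 3635/2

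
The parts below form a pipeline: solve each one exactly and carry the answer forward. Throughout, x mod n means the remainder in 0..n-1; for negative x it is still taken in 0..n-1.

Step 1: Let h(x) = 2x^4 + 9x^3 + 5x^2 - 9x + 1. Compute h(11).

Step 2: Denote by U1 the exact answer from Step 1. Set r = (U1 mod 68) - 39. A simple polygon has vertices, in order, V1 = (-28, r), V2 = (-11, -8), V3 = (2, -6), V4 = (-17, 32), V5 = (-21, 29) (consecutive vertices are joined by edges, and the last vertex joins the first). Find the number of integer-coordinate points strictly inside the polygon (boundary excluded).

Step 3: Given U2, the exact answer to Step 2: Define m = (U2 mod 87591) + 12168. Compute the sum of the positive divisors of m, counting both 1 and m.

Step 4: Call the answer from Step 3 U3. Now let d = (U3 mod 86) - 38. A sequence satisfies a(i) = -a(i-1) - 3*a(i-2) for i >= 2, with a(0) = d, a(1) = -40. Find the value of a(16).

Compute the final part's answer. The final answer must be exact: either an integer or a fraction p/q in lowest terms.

Step 1: 2*(11)^4 + 9*(11)^3 + 5*(11)^2 - 9*(11)^1 + 1 = (29282) + (11979) + (605) + (-99) + (1) = 41768; answer 41768
Step 2: U1 = 41768; r = -23; cross terms: (-28*-8 - -11*-23)=-29, (-11*-6 - 2*-8)=82, (2*32 - -17*-6)=-38, (-17*29 - -21*32)=179, (-21*-23 - -28*29)=1295; twice the area = |1489| = 1489; area = 1489/2; boundary points = 1 + 1 + 19 + 1 + 1 = 23; strictly interior points = area - boundary/2 + 1 = 734; answer 734
Step 3: U2 = 734; m = 12902; 12902 = 2 * 6451; sigma = (1 + 2) * (1 + 6451) = 3 * 6452 = 19356; answer 19356
Step 4: U3 = 19356; d = -32; a(2) = -1*(-40) - 3*(-32) = 136; iterating: a(2)=136, a(3)=-16, a(4)=-392, a(5)=440, a(6)=736, a(7)=-2056, a(8)=-152, a(9)=6320, a(10)=-5864, a(11)=-13096, a(12)=30688, a(13)=8600, a(14)=-100664, a(15)=74864, a(16)=227128; answer 227128

227128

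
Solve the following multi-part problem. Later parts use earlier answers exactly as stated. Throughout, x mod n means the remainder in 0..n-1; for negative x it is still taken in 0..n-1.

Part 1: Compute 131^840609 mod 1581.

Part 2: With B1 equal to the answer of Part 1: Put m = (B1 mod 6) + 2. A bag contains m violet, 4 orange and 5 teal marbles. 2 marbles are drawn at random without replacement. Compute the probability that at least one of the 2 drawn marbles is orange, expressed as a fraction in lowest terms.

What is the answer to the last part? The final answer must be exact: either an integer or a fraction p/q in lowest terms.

9/20

Part 1: squarings mod 1581: 131^1=131, 131^2=1351, 131^4=727, 131^8=475, 131^16=1123, 131^32=1072, 131^64=1378, 131^128=103, 131^256=1123, 131^512=1072, 131^1024=1378, 131^2048=103, 131^4096=1123, 131^8192=1072, 131^16384=1378, 131^32768=103, 131^65536=1123, 131^131072=1072, 131^262144=1378, 131^524288=103; 131^840609 = 131^1 * 131^32 * 131^128 * 131^256 * 131^512 * 131^4096 * 131^16384 * 131^32768 * 131^262144 * 131^524288 = 845 (mod 1581); answer 845
Part 2: B1 = 845; m = 7; total draws C(16,2) = 120; complement C(12,2) = 66; favorable 120 - 66 = 54; P = 9/20; answer 9/20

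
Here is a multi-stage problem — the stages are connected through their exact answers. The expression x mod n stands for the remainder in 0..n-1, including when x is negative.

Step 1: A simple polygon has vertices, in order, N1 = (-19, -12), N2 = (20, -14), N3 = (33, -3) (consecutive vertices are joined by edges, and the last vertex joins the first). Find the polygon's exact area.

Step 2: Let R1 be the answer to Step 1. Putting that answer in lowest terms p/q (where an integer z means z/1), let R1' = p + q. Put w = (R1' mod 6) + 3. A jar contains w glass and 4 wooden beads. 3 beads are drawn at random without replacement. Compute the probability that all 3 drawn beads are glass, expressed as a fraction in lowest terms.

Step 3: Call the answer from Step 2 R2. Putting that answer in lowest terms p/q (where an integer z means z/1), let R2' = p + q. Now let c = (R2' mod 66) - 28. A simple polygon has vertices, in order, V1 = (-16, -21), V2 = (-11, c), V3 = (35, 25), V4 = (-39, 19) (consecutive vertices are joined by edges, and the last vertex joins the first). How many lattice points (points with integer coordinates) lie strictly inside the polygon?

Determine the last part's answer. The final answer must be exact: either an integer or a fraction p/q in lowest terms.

1458

Step 1: cross terms: (-19*-14 - 20*-12)=506, (20*-3 - 33*-14)=402, (33*-12 - -19*-3)=-453; twice the area = |455| = 455; area = 455/2; answer 455/2
Step 2: R1 = 455/2; threaded value p + q = 457; w = 4; total draws C(8,3) = 56; favorable C(4,3) = 4; P = 1/14; answer 1/14
Step 3: R2 = 1/14; threaded value p + q = 15; c = -13; cross terms: (-16*-13 - -11*-21)=-23, (-11*25 - 35*-13)=180, (35*19 - -39*25)=1640, (-39*-21 - -16*19)=1123; twice the area = |2920| = 2920; area = 1460; boundary points = 1 + 2 + 2 + 1 = 6; strictly interior points = area - boundary/2 + 1 = 1458; answer 1458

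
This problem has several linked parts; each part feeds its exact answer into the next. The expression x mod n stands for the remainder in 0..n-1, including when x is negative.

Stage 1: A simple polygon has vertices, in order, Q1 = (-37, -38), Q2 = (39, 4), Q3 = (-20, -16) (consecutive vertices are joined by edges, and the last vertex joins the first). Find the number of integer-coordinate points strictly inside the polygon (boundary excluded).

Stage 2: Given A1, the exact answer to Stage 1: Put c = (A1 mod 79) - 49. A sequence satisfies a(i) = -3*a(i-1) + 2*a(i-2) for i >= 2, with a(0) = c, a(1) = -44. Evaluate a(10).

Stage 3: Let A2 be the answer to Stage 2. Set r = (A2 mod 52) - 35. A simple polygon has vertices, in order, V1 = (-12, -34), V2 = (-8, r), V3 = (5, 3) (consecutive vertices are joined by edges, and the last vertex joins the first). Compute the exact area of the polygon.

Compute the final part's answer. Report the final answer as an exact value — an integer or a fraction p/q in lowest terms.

Stage 1: cross terms: (-37*4 - 39*-38)=1334, (39*-16 - -20*4)=-544, (-20*-38 - -37*-16)=168; twice the area = |958| = 958; area = 479; boundary points = 2 + 1 + 1 = 4; strictly interior points = area - boundary/2 + 1 = 478; answer 478
Stage 2: A1 = 478; c = -45; a(2) = -3*(-44) + 2*(-45) = 42; iterating: a(2)=42, a(3)=-214, a(4)=726, a(5)=-2606, a(6)=9270, a(7)=-33022, a(8)=117606, a(9)=-418862, a(10)=1491798; answer 1491798
Stage 3: A2 = 1491798; r = -13; cross terms: (-12*-13 - -8*-34)=-116, (-8*3 - 5*-13)=41, (5*-34 - -12*3)=-134; twice the area = |-209| = 209; area = 209/2; answer 209/2

209/2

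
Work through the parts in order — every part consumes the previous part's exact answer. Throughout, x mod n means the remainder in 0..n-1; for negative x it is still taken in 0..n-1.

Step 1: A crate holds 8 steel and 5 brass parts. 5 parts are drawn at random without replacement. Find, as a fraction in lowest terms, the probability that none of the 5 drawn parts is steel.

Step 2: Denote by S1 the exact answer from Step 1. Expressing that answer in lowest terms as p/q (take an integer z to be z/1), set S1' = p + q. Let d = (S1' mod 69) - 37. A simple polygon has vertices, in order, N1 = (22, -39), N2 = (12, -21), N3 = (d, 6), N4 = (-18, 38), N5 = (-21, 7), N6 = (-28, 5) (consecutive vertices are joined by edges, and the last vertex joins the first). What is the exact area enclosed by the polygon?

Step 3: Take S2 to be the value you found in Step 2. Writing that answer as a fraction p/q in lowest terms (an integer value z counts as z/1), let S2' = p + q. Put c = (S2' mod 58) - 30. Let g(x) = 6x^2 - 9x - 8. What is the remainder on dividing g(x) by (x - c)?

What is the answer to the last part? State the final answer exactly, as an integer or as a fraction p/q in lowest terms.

Step 1: total draws C(13,5) = 1287; favorable C(5,5) = 1; P = 1/1287; answer 1/1287
Step 2: S1 = 1/1287; threaded value p + q = 1288; d = 9; cross terms: (22*-21 - 12*-39)=6, (12*6 - 9*-21)=261, (9*38 - -18*6)=450, (-18*7 - -21*38)=672, (-21*5 - -28*7)=91, (-28*-39 - 22*5)=982; twice the area = |2462| = 2462; area = 1231; answer 1231
Step 3: S2 = 1231; threaded value p + q = 1232; c = -16; remainder = value at the root: 6*(-16)^2 - 9*(-16)^1 - 8 = (1536) + (144) + (-8) = 1672; answer 1672

1672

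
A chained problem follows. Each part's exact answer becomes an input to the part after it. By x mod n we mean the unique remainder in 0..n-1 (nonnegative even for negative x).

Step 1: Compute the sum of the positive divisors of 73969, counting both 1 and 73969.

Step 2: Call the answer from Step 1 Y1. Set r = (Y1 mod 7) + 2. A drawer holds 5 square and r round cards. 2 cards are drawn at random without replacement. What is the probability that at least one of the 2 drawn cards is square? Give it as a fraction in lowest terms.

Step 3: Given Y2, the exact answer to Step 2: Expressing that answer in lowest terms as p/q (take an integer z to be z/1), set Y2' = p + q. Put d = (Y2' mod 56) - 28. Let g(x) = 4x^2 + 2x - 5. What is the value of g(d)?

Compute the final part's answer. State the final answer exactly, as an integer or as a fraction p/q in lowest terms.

Step 1: 73969 = 7 * 10567; sigma = (1 + 7) * (1 + 10567) = 8 * 10568 = 84544; answer 84544
Step 2: Y1 = 84544; r = 7; total draws C(12,2) = 66; complement C(7,2) = 21; favorable 66 - 21 = 45; P = 15/22; answer 15/22
Step 3: Y2 = 15/22; threaded value p + q = 37; d = 9; 4*(9)^2 + 2*(9)^1 - 5 = (324) + (18) + (-5) = 337; answer 337

337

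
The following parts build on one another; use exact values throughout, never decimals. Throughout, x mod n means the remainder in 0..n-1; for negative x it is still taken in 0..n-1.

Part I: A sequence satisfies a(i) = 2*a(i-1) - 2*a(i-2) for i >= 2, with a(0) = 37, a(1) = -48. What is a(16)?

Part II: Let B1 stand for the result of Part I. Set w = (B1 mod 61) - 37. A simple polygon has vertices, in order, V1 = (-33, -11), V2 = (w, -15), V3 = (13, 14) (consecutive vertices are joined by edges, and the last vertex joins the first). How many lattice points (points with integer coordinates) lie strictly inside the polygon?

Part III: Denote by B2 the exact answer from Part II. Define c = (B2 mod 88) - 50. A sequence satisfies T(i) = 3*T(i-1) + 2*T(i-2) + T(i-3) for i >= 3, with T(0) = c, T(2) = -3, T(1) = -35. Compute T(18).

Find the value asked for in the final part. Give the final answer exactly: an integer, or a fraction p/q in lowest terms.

-12971621946

Part I: a(2) = 2*(-48) - 2*(37) = -170; iterating: a(2)=-170, a(3)=-244, a(4)=-148, a(5)=192, a(6)=680, a(7)=976, a(8)=592, a(9)=-768, a(10)=-2720, a(11)=-3904, a(12)=-2368, a(13)=3072, a(14)=10880, a(15)=15616, a(16)=9472; answer 9472
Part II: B1 = 9472; w = -20; cross terms: (-33*-15 - -20*-11)=275, (-20*14 - 13*-15)=-85, (13*-11 - -33*14)=319; twice the area = |509| = 509; area = 509/2; boundary points = 1 + 1 + 1 = 3; strictly interior points = area - boundary/2 + 1 = 254; answer 254
Part III: B2 = 254; c = 28; T(3) = 3*(-3) + 2*(-35) + 1*(28) = -51; iterating: T(3)=-51, T(4)=-194, T(5)=-687, T(6)=-2500, T(7)=-9068, T(8)=-32891, T(9)=-119309, T(10)=-432777, T(11)=-1569840, T(12)=-5694383, T(13)=-20655606, T(14)=-74925424, T(15)=-271781867, T(16)=-985852055, T(17)=-3576045323, T(18)=-12971621946; answer -12971621946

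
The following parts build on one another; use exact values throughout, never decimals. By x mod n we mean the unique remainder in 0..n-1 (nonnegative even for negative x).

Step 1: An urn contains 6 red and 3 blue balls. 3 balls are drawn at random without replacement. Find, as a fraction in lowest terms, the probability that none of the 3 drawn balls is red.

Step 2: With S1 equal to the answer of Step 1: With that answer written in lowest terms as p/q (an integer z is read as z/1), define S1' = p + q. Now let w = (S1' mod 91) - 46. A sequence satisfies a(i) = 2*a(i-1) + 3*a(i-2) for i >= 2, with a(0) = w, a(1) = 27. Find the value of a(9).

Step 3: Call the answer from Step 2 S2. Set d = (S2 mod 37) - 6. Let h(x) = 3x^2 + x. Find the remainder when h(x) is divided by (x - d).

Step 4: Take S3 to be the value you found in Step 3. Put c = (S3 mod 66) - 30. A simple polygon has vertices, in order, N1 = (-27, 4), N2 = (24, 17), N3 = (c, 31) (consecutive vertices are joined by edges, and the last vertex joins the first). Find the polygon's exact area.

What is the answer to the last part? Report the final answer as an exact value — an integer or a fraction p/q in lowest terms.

Step 1: total draws C(9,3) = 84; favorable C(3,3) = 1; P = 1/84; answer 1/84
Step 2: S1 = 1/84; threaded value p + q = 85; w = 39; a(2) = 2*(27) + 3*(39) = 171; iterating: a(2)=171, a(3)=423, a(4)=1359, a(5)=3987, a(6)=12051, a(7)=36063, a(8)=108279, a(9)=324747; answer 324747
Step 3: S2 = 324747; d = 29; remainder = value at the root: 3*(29)^2 + 1*(29)^1 = (2523) + (29) = 2552; answer 2552
Step 4: S3 = 2552; c = 14; cross terms: (-27*17 - 24*4)=-555, (24*31 - 14*17)=506, (14*4 - -27*31)=893; twice the area = |844| = 844; area = 422; answer 422

422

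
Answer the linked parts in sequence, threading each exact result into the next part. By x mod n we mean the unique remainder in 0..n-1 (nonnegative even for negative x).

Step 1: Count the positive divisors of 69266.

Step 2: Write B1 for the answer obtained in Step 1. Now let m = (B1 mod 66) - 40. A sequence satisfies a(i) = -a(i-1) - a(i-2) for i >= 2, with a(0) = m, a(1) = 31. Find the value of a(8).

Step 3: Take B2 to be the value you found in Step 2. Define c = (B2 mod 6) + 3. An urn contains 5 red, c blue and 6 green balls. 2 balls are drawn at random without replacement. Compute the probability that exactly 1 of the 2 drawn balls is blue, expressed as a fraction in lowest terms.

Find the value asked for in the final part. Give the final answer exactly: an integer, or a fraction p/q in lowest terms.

Step 1: 69266 = 2 * 59 * 587; number of divisors = (1+1) * (1+1) * (1+1) = 8; answer 8
Step 2: B1 = 8; m = -32; a(2) = -1*(31) - 1*(-32) = 1; iterating: a(2)=1, a(3)=-32, a(4)=31, a(5)=1, a(6)=-32, a(7)=31, a(8)=1; answer 1
Step 3: B2 = 1; c = 4; total draws C(15,2) = 105; favorable C(4,1)*C(11,1) = 44; P = 44/105; answer 44/105

44/105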